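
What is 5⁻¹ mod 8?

5

gcd(8, 5) = 1.
By Bézout, 5×(-3) + 8×(2) = 1.
So 5×-3 ≡ 1 (mod 8), and -3 mod 8 = 5.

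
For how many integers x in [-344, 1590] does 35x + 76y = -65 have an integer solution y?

gcd(76, 35) = 1.
By Bézout, 35×(-13) + 76×(6) = 1.
Particular solution: (9, -5).
General solution: x = 9 + 76t, y = -5 - 35t for integer t.
-344 ≤ 9 + 76t ≤ 1590 gives t ∈ [-4, 20], which is 25 values.

25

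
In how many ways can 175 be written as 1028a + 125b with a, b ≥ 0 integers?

0

gcd(1028, 125) = 1.
By Bézout, 1028×(-58) + 125×(477) = 1.
One solution: (100, -821).
General: a = 100 + 125t, b = -821 - 1028t.
a ≥ 0 ⇒ t ≥ 0; b ≥ 0 ⇒ t ≤ -1. So t ∈ [0, -1]: 0 solutions.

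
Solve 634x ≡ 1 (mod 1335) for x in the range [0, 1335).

gcd(1335, 634):
  1335 = 2*634 + 67
  634 = 9*67 + 31
  67 = 2*31 + 5
  31 = 6*5 + 1
  5 = 5*1
so gcd(1335, 634) = 1.
Back-substitute for Bézout coefficients:
  1 = 31 - 6*5
  ... = 634*(259) + 1335*(-123)
So 634*259 ≡ 1 (mod 1335), and 259 mod 1335 = 259.

259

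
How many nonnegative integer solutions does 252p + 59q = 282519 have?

gcd(252, 59) = 1.
By Bézout, 252×(-11) + 59×(47) = 1.
One solution: (57, 4545).
General: p = 57 + 59t, q = 4545 - 252t.
p ≥ 0 ⇒ t ≥ 0; q ≥ 0 ⇒ t ≤ 18. So t ∈ [0, 18]: 19 solutions.

19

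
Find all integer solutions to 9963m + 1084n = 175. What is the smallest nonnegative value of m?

gcd(9963, 1084):
  9963 = 9*1084 + 207
  1084 = 5*207 + 49
  207 = 4*49 + 11
  49 = 4*11 + 5
  11 = 2*5 + 1
  5 = 5*1
so gcd(9963, 1084) = 1.
1 divides 175, so solutions exist.
Back-substitute for Bézout coefficients:
  1 = 11 - 2*5
  ... = 9963*(199) + 1084*(-1829)
Scale by 175/1 = 175: (m₀, n₀) = (34825, -320075).
General solution: m = 34825 + 1084t, n = -320075 - 9963t for integer t.
m ≥ 0: smallest is 34825 mod 1084 = 137 (at t = -32), with n = -1259.

137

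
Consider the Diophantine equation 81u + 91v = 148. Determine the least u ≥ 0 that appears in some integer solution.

58

gcd(91, 81) = 1.
1 divides 148, so solutions exist.
By Bézout, 81·(9) + 91·(-8) = 1.
Scale by 148/1 = 148: (u₀, v₀) = (1332, -1184).
General solution: u = 1332 + 91t, v = -1184 - 81t for integer t.
u ≥ 0: smallest is 1332 mod 91 = 58 (at t = -14), with v = -50.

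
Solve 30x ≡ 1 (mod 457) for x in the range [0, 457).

259

gcd(457, 30) = 1.
By Bézout, 30×(-198) + 457×(13) = 1.
So 30×-198 ≡ 1 (mod 457), and -198 mod 457 = 259.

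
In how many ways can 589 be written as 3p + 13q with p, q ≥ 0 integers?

15

gcd(13, 3):
  13 = 4×3 + 1
  3 = 3×1
so gcd(13, 3) = 1.
Back-substitute for Bézout coefficients:
  1 = 13 - 4×3
  ... = 3×(-4) + 13×(1)
Scale by 589: one solution is (-2356, 589). Reduce p mod 13: (10, 43).
General: p = 10 + 13t, q = 43 - 3t.
p ≥ 0 ⇒ t ≥ 0; q ≥ 0 ⇒ t ≤ 14. So t ∈ [0, 14]: 15 solutions.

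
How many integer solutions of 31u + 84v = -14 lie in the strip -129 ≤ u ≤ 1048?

14

gcd(84, 31) = 1.
By Bézout, 31×(19) + 84×(-7) = 1.
Particular solution: (70, -26).
General solution: u = 70 + 84t, v = -26 - 31t for integer t.
-129 ≤ 70 + 84t ≤ 1048 gives t ∈ [-2, 11], which is 14 values.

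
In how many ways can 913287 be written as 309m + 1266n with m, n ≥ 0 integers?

7

gcd(1266, 309):
  1266 = 4*309 + 30
  309 = 10*30 + 9
  30 = 3*9 + 3
  9 = 3*3
so gcd(1266, 309) = 3.
Back-substitute for Bézout coefficients:
  3 = 30 - 3*9
  ... = 309*(-127) + 1266*(31)
Scale by 304429: one solution is (-38662483, 9437299). Reduce m mod 422: (313, 645).
General: m = 313 + 422t, n = 645 - 103t.
m ≥ 0 ⇒ t ≥ 0; n ≥ 0 ⇒ t ≤ 6. So t ∈ [0, 6]: 7 solutions.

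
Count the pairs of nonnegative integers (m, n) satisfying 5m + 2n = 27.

3

gcd(5, 2) = 1.
By Bézout, 5·(1) + 2·(-2) = 1.
One solution: (1, 11).
General: m = 1 + 2t, n = 11 - 5t.
m ≥ 0 ⇒ t ≥ 0; n ≥ 0 ⇒ t ≤ 2. So t ∈ [0, 2]: 3 solutions.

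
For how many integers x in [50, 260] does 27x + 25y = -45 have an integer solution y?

8

gcd(27, 25) = 1  (27 = 1·25 + 2, 25 = 12·2 + 1, 2 = 2·1).
Back-substituting, 27·(-12) + 25·(13) = 1.
Scale by -45: particular solution (540, -585); reduce x mod 25: (15, -18).
General solution: x = 15 + 25t, y = -18 - 27t for integer t.
50 ≤ 15 + 25t ≤ 260 gives t ∈ [2, 9], which is 8 values.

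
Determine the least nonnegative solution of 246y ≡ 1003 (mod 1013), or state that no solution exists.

700

gcd(1013, 246):
  1013 = 4·246 + 29
  246 = 8·29 + 14
  29 = 2·14 + 1
  14 = 14·1
so gcd(1013, 246) = 1.
1 divides 1003, so solutions exist.
Back-substitute for Bézout coefficients:
  1 = 29 - 2·14
  ... = 246·(-70) + 1013·(17)
So 246·(-70) ≡ 1 (mod 1013); multiply by 1003: y ≡ -70210 (mod 1013).
Smallest nonnegative: y = -70210 mod 1013 = 700.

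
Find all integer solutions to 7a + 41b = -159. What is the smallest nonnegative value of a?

gcd(41, 7):
  41 = 5*7 + 6
  7 = 1*6 + 1
  6 = 6*1
so gcd(41, 7) = 1.
1 divides -159, so solutions exist.
Back-substitute for Bézout coefficients:
  1 = 7 - 1*6
  ... = 7*(6) + 41*(-1)
Scale by -159/1 = -159: (a₀, b₀) = (-954, 159).
General solution: a = -954 + 41t, b = 159 - 7t for integer t.
a ≥ 0: smallest is -954 mod 41 = 30 (at t = 24), with b = -9.

30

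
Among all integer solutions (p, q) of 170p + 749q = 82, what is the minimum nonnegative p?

gcd(749, 170):
  749 = 4·170 + 69
  170 = 2·69 + 32
  69 = 2·32 + 5
  32 = 6·5 + 2
  5 = 2·2 + 1
  2 = 2·1
so gcd(749, 170) = 1.
1 divides 82, so solutions exist.
Back-substitute for Bézout coefficients:
  1 = 5 - 2·2
  ... = 170·(-304) + 749·(69)
Scale by 82/1 = 82: (p₀, q₀) = (-24928, 5658).
General solution: p = -24928 + 749t, q = 5658 - 170t for integer t.
p ≥ 0: smallest is -24928 mod 749 = 538 (at t = 34), with q = -122.

538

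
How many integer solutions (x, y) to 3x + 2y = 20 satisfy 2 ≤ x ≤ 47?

gcd(3, 2) = 1.
By Bézout, 3×(1) + 2×(-1) = 1.
Particular solution: (0, 10).
General solution: x = 0 + 2t, y = 10 - 3t for integer t.
2 ≤ 0 + 2t ≤ 47 gives t ∈ [1, 23], which is 23 values.

23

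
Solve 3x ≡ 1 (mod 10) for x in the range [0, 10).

gcd(10, 3):
  10 = 3×3 + 1
  3 = 3×1
so gcd(10, 3) = 1.
Back-substitute for Bézout coefficients:
  1 = 10 - 3×3
  ... = 3×(-3) + 10×(1)
So 3×-3 ≡ 1 (mod 10), and -3 mod 10 = 7.

7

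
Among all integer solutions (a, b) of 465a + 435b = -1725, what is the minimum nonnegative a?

gcd(465, 435):
  465 = 1·435 + 30
  435 = 14·30 + 15
  30 = 2·15
so gcd(465, 435) = 15.
15 divides -1725, so solutions exist.
Back-substitute for Bézout coefficients:
  15 = 435 - 14·30
  ... = 465·(-14) + 435·(15)
Scale by -1725/15 = -115: (a₀, b₀) = (1610, -1725).
General solution: a = 1610 + 29t, b = -1725 - 31t for integer t.
a ≥ 0: smallest is 1610 mod 29 = 15 (at t = -55), with b = -20.

15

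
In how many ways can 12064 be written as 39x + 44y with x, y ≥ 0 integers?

7

gcd(44, 39):
  44 = 1·39 + 5
  39 = 7·5 + 4
  5 = 1·4 + 1
  4 = 4·1
so gcd(44, 39) = 1.
Back-substitute for Bézout coefficients:
  1 = 5 - 1·4
  ... = 39·(-9) + 44·(8)
Scale by 12064: one solution is (-108576, 96512). Reduce x mod 44: (16, 260).
General: x = 16 + 44t, y = 260 - 39t.
x ≥ 0 ⇒ t ≥ 0; y ≥ 0 ⇒ t ≤ 6. So t ∈ [0, 6]: 7 solutions.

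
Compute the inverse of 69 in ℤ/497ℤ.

gcd(497, 69) = 1  (497 = 7*69 + 14, 69 = 4*14 + 13, 14 = 1*13 + 1, 13 = 13*1).
Back-substituting, 69*(-36) + 497*(5) = 1.
So 69*-36 ≡ 1 (mod 497), and -36 mod 497 = 461.

461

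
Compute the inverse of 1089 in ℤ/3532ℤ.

853

gcd(3532, 1089):
  3532 = 3·1089 + 265
  1089 = 4·265 + 29
  265 = 9·29 + 4
  29 = 7·4 + 1
  4 = 4·1
so gcd(3532, 1089) = 1.
Back-substitute for Bézout coefficients:
  1 = 29 - 7·4
  ... = 1089·(853) + 3532·(-263)
So 1089·853 ≡ 1 (mod 3532), and 853 mod 3532 = 853.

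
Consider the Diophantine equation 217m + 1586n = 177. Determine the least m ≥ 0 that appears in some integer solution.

739

gcd(1586, 217):
  1586 = 7*217 + 67
  217 = 3*67 + 16
  67 = 4*16 + 3
  16 = 5*3 + 1
  3 = 3*1
so gcd(1586, 217) = 1.
1 divides 177, so solutions exist.
Back-substitute for Bézout coefficients:
  1 = 16 - 5*3
  ... = 217*(497) + 1586*(-68)
Scale by 177/1 = 177: (m₀, n₀) = (87969, -12036).
General solution: m = 87969 + 1586t, n = -12036 - 217t for integer t.
m ≥ 0: smallest is 87969 mod 1586 = 739 (at t = -55), with n = -101.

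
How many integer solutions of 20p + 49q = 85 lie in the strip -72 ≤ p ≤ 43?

gcd(49, 20) = 1.
By Bézout, 20×(-22) + 49×(9) = 1.
Particular solution: (41, -15).
General solution: p = 41 + 49t, q = -15 - 20t for integer t.
-72 ≤ 41 + 49t ≤ 43 gives t ∈ [-2, 0], which is 3 values.

3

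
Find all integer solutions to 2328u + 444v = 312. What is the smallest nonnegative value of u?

gcd(2328, 444) = 12.
12 divides 312, so solutions exist.
By Bézout, 2328×(-4) + 444×(21) = 12.
Scale by 312/12 = 26: (u₀, v₀) = (-104, 546).
General solution: u = -104 + 37t, v = 546 - 194t for integer t.
u ≥ 0: smallest is -104 mod 37 = 7 (at t = 3), with v = -36.

7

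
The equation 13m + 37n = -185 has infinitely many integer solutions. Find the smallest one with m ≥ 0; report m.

0

gcd(37, 13):
  37 = 2*13 + 11
  13 = 1*11 + 2
  11 = 5*2 + 1
  2 = 2*1
so gcd(37, 13) = 1.
1 divides -185, so solutions exist.
Back-substitute for Bézout coefficients:
  1 = 11 - 5*2
  ... = 13*(-17) + 37*(6)
Scale by -185/1 = -185: (m₀, n₀) = (3145, -1110).
General solution: m = 3145 + 37t, n = -1110 - 13t for integer t.
m ≥ 0: smallest is 3145 mod 37 = 0 (at t = -85), with n = -5.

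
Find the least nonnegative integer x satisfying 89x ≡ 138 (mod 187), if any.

gcd(187, 89):
  187 = 2·89 + 9
  89 = 9·9 + 8
  9 = 1·8 + 1
  8 = 8·1
so gcd(187, 89) = 1.
1 divides 138, so solutions exist.
Back-substitute for Bézout coefficients:
  1 = 9 - 1·8
  ... = 89·(-21) + 187·(10)
So 89·(-21) ≡ 1 (mod 187); multiply by 138: x ≡ -2898 (mod 187).
Smallest nonnegative: x = -2898 mod 187 = 94.

94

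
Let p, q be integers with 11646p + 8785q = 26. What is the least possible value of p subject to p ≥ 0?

gcd(11646, 8785) = 1  (11646 = 1·8785 + 2861, 8785 = 3·2861 + 202, 2861 = 14·202 + 33, 202 = 6·33 + 4, 33 = 8·4 + 1, 4 = 4·1).
1 divides 26, so solutions exist.
Back-substituting, 11646·(2131) + 8785·(-2825) = 1.
Scale by 26/1 = 26: (p₀, q₀) = (55406, -73450).
General solution: p = 55406 + 8785t, q = -73450 - 11646t for integer t.
p ≥ 0: smallest is 55406 mod 8785 = 2696 (at t = -6), with q = -3574.

2696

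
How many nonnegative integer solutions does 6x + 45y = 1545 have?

gcd(45, 6) = 3  (45 = 7·6 + 3, 6 = 2·3).
Back-substituting, 6·(-7) + 45·(1) = 3.
Scale by 515: one solution is (-3605, 515). Reduce x mod 15: (10, 33).
General: x = 10 + 15t, y = 33 - 2t.
x ≥ 0 ⇒ t ≥ 0; y ≥ 0 ⇒ t ≤ 16. So t ∈ [0, 16]: 17 solutions.

17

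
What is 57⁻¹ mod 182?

gcd(182, 57) = 1  (182 = 3·57 + 11, 57 = 5·11 + 2, 11 = 5·2 + 1, 2 = 2·1).
Back-substituting, 57·(-83) + 182·(26) = 1.
So 57·-83 ≡ 1 (mod 182), and -83 mod 182 = 99.

99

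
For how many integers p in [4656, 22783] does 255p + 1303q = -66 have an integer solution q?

14

gcd(1303, 255) = 1.
By Bézout, 255·(-419) + 1303·(82) = 1.
Particular solution: (291, -57).
General solution: p = 291 + 1303t, q = -57 - 255t for integer t.
4656 ≤ 291 + 1303t ≤ 22783 gives t ∈ [4, 17], which is 14 values.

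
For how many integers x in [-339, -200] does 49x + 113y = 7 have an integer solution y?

gcd(113, 49) = 1.
By Bézout, 49·(30) + 113·(-13) = 1.
Particular solution: (97, -42).
General solution: x = 97 + 113t, y = -42 - 49t for integer t.
-339 ≤ 97 + 113t ≤ -200 gives t ∈ [-3, -3], which is 1 value.

1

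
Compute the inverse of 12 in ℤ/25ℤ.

gcd(25, 12) = 1.
By Bézout, 12·(-2) + 25·(1) = 1.
So 12·-2 ≡ 1 (mod 25), and -2 mod 25 = 23.

23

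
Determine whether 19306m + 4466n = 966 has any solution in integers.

gcd(19306, 4466) = 14  (19306 = 4·4466 + 1442, 4466 = 3·1442 + 140, 1442 = 10·140 + 42, 140 = 3·42 + 14, 42 = 3·14).
14 divides 966, so integer solutions exist.

yes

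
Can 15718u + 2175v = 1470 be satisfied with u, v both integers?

gcd(15718, 2175) = 29  (15718 = 7·2175 + 493, 2175 = 4·493 + 203, 493 = 2·203 + 87, 203 = 2·87 + 29, 87 = 3·29).
29 does not divide 1470 (remainder 20), so no integer solutions.

no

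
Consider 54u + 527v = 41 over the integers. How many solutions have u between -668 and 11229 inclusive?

gcd(527, 54) = 1  (527 = 9·54 + 41, 54 = 1·41 + 13, 41 = 3·13 + 2, 13 = 6·2 + 1, 2 = 2·1).
Back-substituting, 54·(244) + 527·(-25) = 1.
Scale by 41: particular solution (10004, -1025); reduce u mod 527: (518, -53).
General solution: u = 518 + 527t, v = -53 - 54t for integer t.
-668 ≤ 518 + 527t ≤ 11229 gives t ∈ [-2, 20], which is 23 values.

23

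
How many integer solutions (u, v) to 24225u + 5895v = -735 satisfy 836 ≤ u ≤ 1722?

2

gcd(24225, 5895) = 15  (24225 = 4*5895 + 645, 5895 = 9*645 + 90, 645 = 7*90 + 15, 90 = 6*15).
Back-substituting, 24225*(64) + 5895*(-263) = 15.
Scale by -49: particular solution (-3136, 12887); reduce u mod 393: (8, -33).
General solution: u = 8 + 393t, v = -33 - 1615t for integer t.
836 ≤ 8 + 393t ≤ 1722 gives t ∈ [3, 4], which is 2 values.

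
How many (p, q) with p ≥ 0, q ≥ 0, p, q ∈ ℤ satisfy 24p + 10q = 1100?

gcd(24, 10):
  24 = 2×10 + 4
  10 = 2×4 + 2
  4 = 2×2
so gcd(24, 10) = 2.
Back-substitute for Bézout coefficients:
  2 = 10 - 2×4
  ... = 24×(-2) + 10×(5)
Scale by 550: one solution is (-1100, 2750). Reduce p mod 5: (0, 110).
General: p = 0 + 5t, q = 110 - 12t.
p ≥ 0 ⇒ t ≥ 0; q ≥ 0 ⇒ t ≤ 9. So t ∈ [0, 9]: 10 solutions.

10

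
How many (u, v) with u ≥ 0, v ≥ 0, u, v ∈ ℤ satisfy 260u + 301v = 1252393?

gcd(301, 260) = 1  (301 = 1·260 + 41, 260 = 6·41 + 14, 41 = 2·14 + 13, 14 = 1·13 + 1, 13 = 13·1).
Back-substituting, 260·(22) + 301·(-19) = 1.
Scale by 1252393: one solution is (27552646, -23795467). Reduce u mod 301: (9, 4153).
General: u = 9 + 301t, v = 4153 - 260t.
u ≥ 0 ⇒ t ≥ 0; v ≥ 0 ⇒ t ≤ 15. So t ∈ [0, 15]: 16 solutions.

16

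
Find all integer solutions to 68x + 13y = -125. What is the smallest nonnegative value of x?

6

gcd(68, 13) = 1  (68 = 5*13 + 3, 13 = 4*3 + 1, 3 = 3*1).
1 divides -125, so solutions exist.
Back-substituting, 68*(-4) + 13*(21) = 1.
Scale by -125/1 = -125: (x₀, y₀) = (500, -2625).
General solution: x = 500 + 13t, y = -2625 - 68t for integer t.
x ≥ 0: smallest is 500 mod 13 = 6 (at t = -38), with y = -41.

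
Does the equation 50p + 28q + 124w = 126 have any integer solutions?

yes

gcd(50, 28) = 2.
gcd(2, 124) = 2.
2 divides 126, so integer solutions exist.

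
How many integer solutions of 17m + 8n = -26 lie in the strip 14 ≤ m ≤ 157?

gcd(17, 8) = 1  (17 = 2·8 + 1, 8 = 8·1).
Back-substituting, 17·(1) + 8·(-2) = 1.
Scale by -26: particular solution (-26, 52); reduce m mod 8: (6, -16).
General solution: m = 6 + 8t, n = -16 - 17t for integer t.
14 ≤ 6 + 8t ≤ 157 gives t ∈ [1, 18], which is 18 values.

18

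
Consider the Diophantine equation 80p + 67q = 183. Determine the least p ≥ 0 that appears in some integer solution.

45

gcd(80, 67) = 1.
1 divides 183, so solutions exist.
By Bézout, 80*(31) + 67*(-37) = 1.
Scale by 183/1 = 183: (p₀, q₀) = (5673, -6771).
General solution: p = 5673 + 67t, q = -6771 - 80t for integer t.
p ≥ 0: smallest is 5673 mod 67 = 45 (at t = -84), with q = -51.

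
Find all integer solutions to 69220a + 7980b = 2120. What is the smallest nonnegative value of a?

257

gcd(69220, 7980):
  69220 = 8*7980 + 5380
  7980 = 1*5380 + 2600
  5380 = 2*2600 + 180
  2600 = 14*180 + 80
  180 = 2*80 + 20
  80 = 4*20
so gcd(69220, 7980) = 20.
20 divides 2120, so solutions exist.
Back-substitute for Bézout coefficients:
  20 = 180 - 2*80
  ... = 69220*(89) + 7980*(-772)
Scale by 2120/20 = 106: (a₀, b₀) = (9434, -81832).
General solution: a = 9434 + 399t, b = -81832 - 3461t for integer t.
a ≥ 0: smallest is 9434 mod 399 = 257 (at t = -23), with b = -2229.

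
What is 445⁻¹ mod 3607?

1151

gcd(3607, 445) = 1  (3607 = 8×445 + 47, 445 = 9×47 + 22, 47 = 2×22 + 3, 22 = 7×3 + 1, 3 = 3×1).
Back-substituting, 445×(1151) + 3607×(-142) = 1.
So 445×1151 ≡ 1 (mod 3607), and 1151 mod 3607 = 1151.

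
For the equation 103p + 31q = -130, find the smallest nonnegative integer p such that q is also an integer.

18

gcd(103, 31):
  103 = 3×31 + 10
  31 = 3×10 + 1
  10 = 10×1
so gcd(103, 31) = 1.
1 divides -130, so solutions exist.
Back-substitute for Bézout coefficients:
  1 = 31 - 3×10
  ... = 103×(-3) + 31×(10)
Scale by -130/1 = -130: (p₀, q₀) = (390, -1300).
General solution: p = 390 + 31t, q = -1300 - 103t for integer t.
p ≥ 0: smallest is 390 mod 31 = 18 (at t = -12), with q = -64.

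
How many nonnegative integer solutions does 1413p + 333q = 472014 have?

gcd(1413, 333):
  1413 = 4*333 + 81
  333 = 4*81 + 9
  81 = 9*9
so gcd(1413, 333) = 9.
Back-substitute for Bézout coefficients:
  9 = 333 - 4*81
  ... = 1413*(-4) + 333*(17)
Scale by 52446: one solution is (-209784, 891582). Reduce p mod 37: (6, 1392).
General: p = 6 + 37t, q = 1392 - 157t.
p ≥ 0 ⇒ t ≥ 0; q ≥ 0 ⇒ t ≤ 8. So t ∈ [0, 8]: 9 solutions.

9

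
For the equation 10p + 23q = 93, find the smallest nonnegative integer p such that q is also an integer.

gcd(23, 10) = 1.
1 divides 93, so solutions exist.
By Bézout, 10×(7) + 23×(-3) = 1.
Scale by 93/1 = 93: (p₀, q₀) = (651, -279).
General solution: p = 651 + 23t, q = -279 - 10t for integer t.
p ≥ 0: smallest is 651 mod 23 = 7 (at t = -28), with q = 1.

7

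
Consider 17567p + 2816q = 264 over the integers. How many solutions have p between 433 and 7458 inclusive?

gcd(17567, 2816) = 11  (17567 = 6·2816 + 671, 2816 = 4·671 + 132, 671 = 5·132 + 11, 132 = 12·11).
Back-substituting, 17567·(21) + 2816·(-131) = 11.
Scale by 24: particular solution (504, -3144); reduce p mod 256: (248, -1547).
General solution: p = 248 + 256t, q = -1547 - 1597t for integer t.
433 ≤ 248 + 256t ≤ 7458 gives t ∈ [1, 28], which is 28 values.

28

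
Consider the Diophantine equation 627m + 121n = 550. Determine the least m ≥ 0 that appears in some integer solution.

gcd(627, 121):
  627 = 5×121 + 22
  121 = 5×22 + 11
  22 = 2×11
so gcd(627, 121) = 11.
11 divides 550, so solutions exist.
Back-substitute for Bézout coefficients:
  11 = 121 - 5×22
  ... = 627×(-5) + 121×(26)
Scale by 550/11 = 50: (m₀, n₀) = (-250, 1300).
General solution: m = -250 + 11t, n = 1300 - 57t for integer t.
m ≥ 0: smallest is -250 mod 11 = 3 (at t = 23), with n = -11.

3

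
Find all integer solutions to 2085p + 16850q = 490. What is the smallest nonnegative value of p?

2554

gcd(16850, 2085):
  16850 = 8×2085 + 170
  2085 = 12×170 + 45
  170 = 3×45 + 35
  45 = 1×35 + 10
  35 = 3×10 + 5
  10 = 2×5
so gcd(16850, 2085) = 5.
5 divides 490, so solutions exist.
Back-substitute for Bézout coefficients:
  5 = 35 - 3×10
  ... = 2085×(-1487) + 16850×(184)
Scale by 490/5 = 98: (p₀, q₀) = (-145726, 18032).
General solution: p = -145726 + 3370t, q = 18032 - 417t for integer t.
p ≥ 0: smallest is -145726 mod 3370 = 2554 (at t = 44), with q = -316.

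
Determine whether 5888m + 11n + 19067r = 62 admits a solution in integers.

gcd(5888, 11):
  5888 = 535×11 + 3
  11 = 3×3 + 2
  3 = 1×2 + 1
  2 = 2×1
so gcd(5888, 11) = 1.
gcd(1, 19067) = 1.
1 divides 62, so integer solutions exist.

yes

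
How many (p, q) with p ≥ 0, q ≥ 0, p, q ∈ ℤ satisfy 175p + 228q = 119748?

3

gcd(228, 175):
  228 = 1·175 + 53
  175 = 3·53 + 16
  53 = 3·16 + 5
  16 = 3·5 + 1
  5 = 5·1
so gcd(228, 175) = 1.
Back-substitute for Bézout coefficients:
  1 = 16 - 3·5
  ... = 175·(43) + 228·(-33)
Scale by 119748: one solution is (5149164, -3951684). Reduce p mod 228: (12, 516).
General: p = 12 + 228t, q = 516 - 175t.
p ≥ 0 ⇒ t ≥ 0; q ≥ 0 ⇒ t ≤ 2. So t ∈ [0, 2]: 3 solutions.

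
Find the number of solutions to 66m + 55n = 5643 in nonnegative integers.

gcd(66, 55):
  66 = 1*55 + 11
  55 = 5*11
so gcd(66, 55) = 11.
Back-substitute for Bézout coefficients:
  11 = 66 - 1*55
  ... = 66*(1) + 55*(-1)
Scale by 513: one solution is (513, -513). Reduce m mod 5: (3, 99).
General: m = 3 + 5t, n = 99 - 6t.
m ≥ 0 ⇒ t ≥ 0; n ≥ 0 ⇒ t ≤ 16. So t ∈ [0, 16]: 17 solutions.

17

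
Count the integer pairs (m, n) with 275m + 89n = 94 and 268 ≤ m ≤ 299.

0

gcd(275, 89):
  275 = 3·89 + 8
  89 = 11·8 + 1
  8 = 8·1
so gcd(275, 89) = 1.
Back-substitute for Bézout coefficients:
  1 = 89 - 11·8
  ... = 275·(-11) + 89·(34)
Scale by 94: particular solution (-1034, 3196); reduce m mod 89: (34, -104).
General solution: m = 34 + 89t, n = -104 - 275t for integer t.
268 ≤ 34 + 89t ≤ 299 gives t ∈ [3, 2], which is 0 values.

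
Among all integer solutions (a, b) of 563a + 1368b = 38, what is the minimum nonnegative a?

418

gcd(1368, 563):
  1368 = 2*563 + 242
  563 = 2*242 + 79
  242 = 3*79 + 5
  79 = 15*5 + 4
  5 = 1*4 + 1
  4 = 4*1
so gcd(1368, 563) = 1.
1 divides 38, so solutions exist.
Back-substitute for Bézout coefficients:
  1 = 5 - 1*4
  ... = 563*(-277) + 1368*(114)
Scale by 38/1 = 38: (a₀, b₀) = (-10526, 4332).
General solution: a = -10526 + 1368t, b = 4332 - 563t for integer t.
a ≥ 0: smallest is -10526 mod 1368 = 418 (at t = 8), with b = -172.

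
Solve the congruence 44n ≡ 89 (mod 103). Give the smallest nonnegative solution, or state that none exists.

98

gcd(103, 44) = 1  (103 = 2*44 + 15, 44 = 2*15 + 14, 15 = 1*14 + 1, 14 = 14*1).
1 divides 89, so solutions exist.
Back-substituting, 44*(-7) + 103*(3) = 1.
So 44*(-7) ≡ 1 (mod 103); multiply by 89: n ≡ -623 (mod 103).
Smallest nonnegative: n = -623 mod 103 = 98.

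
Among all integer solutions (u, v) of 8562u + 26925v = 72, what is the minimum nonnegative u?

gcd(26925, 8562):
  26925 = 3·8562 + 1239
  8562 = 6·1239 + 1128
  1239 = 1·1128 + 111
  1128 = 10·111 + 18
  111 = 6·18 + 3
  18 = 6·3
so gcd(26925, 8562) = 3.
3 divides 72, so solutions exist.
Back-substitute for Bézout coefficients:
  3 = 111 - 6·18
  ... = 8562·(-1456) + 26925·(463)
Scale by 72/3 = 24: (u₀, v₀) = (-34944, 11112).
General solution: u = -34944 + 8975t, v = 11112 - 2854t for integer t.
u ≥ 0: smallest is -34944 mod 8975 = 956 (at t = 4), with v = -304.

956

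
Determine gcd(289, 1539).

1

gcd(1539, 289):
  1539 = 5·289 + 94
  289 = 3·94 + 7
  94 = 13·7 + 3
  7 = 2·3 + 1
  3 = 3·1
so gcd(1539, 289) = 1.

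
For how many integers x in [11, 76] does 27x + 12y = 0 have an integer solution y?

gcd(27, 12):
  27 = 2×12 + 3
  12 = 4×3
so gcd(27, 12) = 3.
Back-substitute for Bézout coefficients:
  3 = 27 - 2×12
  ... = 27×(1) + 12×(-2)
Scale by 0: particular solution (0, 0); reduce x mod 4: (0, 0).
General solution: x = 0 + 4t, y = 0 - 9t for integer t.
11 ≤ 0 + 4t ≤ 76 gives t ∈ [3, 19], which is 17 values.

17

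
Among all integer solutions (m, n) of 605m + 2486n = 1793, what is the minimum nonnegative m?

155

gcd(2486, 605) = 11  (2486 = 4*605 + 66, 605 = 9*66 + 11, 66 = 6*11).
11 divides 1793, so solutions exist.
Back-substituting, 605*(37) + 2486*(-9) = 11.
Scale by 1793/11 = 163: (m₀, n₀) = (6031, -1467).
General solution: m = 6031 + 226t, n = -1467 - 55t for integer t.
m ≥ 0: smallest is 6031 mod 226 = 155 (at t = -26), with n = -37.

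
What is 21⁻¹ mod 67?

gcd(67, 21) = 1.
By Bézout, 21×(16) + 67×(-5) = 1.
So 21×16 ≡ 1 (mod 67), and 16 mod 67 = 16.

16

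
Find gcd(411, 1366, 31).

1

gcd(1366, 411) = 1.
gcd(1, 31) = 1.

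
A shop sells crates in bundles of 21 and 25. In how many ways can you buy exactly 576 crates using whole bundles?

1

Need nonnegative integers with 21j + 25k = 576.
gcd(21, 25) = 1, and 21·(6) + 25·(-5) = 1.
So (j₀, k₀) = (3456, -2880); general j = 3456 + 25t, k = -2880 - 21t.
j ≥ 0 ⇒ t ≥ -138; k ≥ 0 ⇒ t ≤ -138. That's 1 value of t.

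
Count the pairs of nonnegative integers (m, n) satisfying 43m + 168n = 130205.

gcd(168, 43):
  168 = 3·43 + 39
  43 = 1·39 + 4
  39 = 9·4 + 3
  4 = 1·3 + 1
  3 = 3·1
so gcd(168, 43) = 1.
Back-substitute for Bézout coefficients:
  1 = 4 - 1·3
  ... = 43·(43) + 168·(-11)
Scale by 130205: one solution is (5598815, -1432255). Reduce m mod 168: (47, 763).
General: m = 47 + 168t, n = 763 - 43t.
m ≥ 0 ⇒ t ≥ 0; n ≥ 0 ⇒ t ≤ 17. So t ∈ [0, 17]: 18 solutions.

18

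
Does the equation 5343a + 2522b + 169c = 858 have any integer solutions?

yes

gcd(5343, 2522) = 13  (5343 = 2·2522 + 299, 2522 = 8·299 + 130, 299 = 2·130 + 39, 130 = 3·39 + 13, 39 = 3·13).
gcd(13, 169) = 13.
13 divides 858, so integer solutions exist.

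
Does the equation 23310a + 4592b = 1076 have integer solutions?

no

gcd(23310, 4592) = 14.
14 does not divide 1076 (remainder 12), so no integer solutions.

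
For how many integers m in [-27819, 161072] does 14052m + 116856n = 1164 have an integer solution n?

19

gcd(116856, 14052):
  116856 = 8*14052 + 4440
  14052 = 3*4440 + 732
  4440 = 6*732 + 48
  732 = 15*48 + 12
  48 = 4*12
so gcd(116856, 14052) = 12.
Back-substitute for Bézout coefficients:
  12 = 732 - 15*48
  ... = 14052*(2395) + 116856*(-288)
Scale by 97: particular solution (232315, -27936); reduce m mod 9738: (8341, -1003).
General solution: m = 8341 + 9738t, n = -1003 - 1171t for integer t.
-27819 ≤ 8341 + 9738t ≤ 161072 gives t ∈ [-3, 15], which is 19 values.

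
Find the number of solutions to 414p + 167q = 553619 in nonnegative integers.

gcd(414, 167) = 1.
By Bézout, 414·(-48) + 167·(119) = 1.
One solution: (163, 2911).
General: p = 163 + 167t, q = 2911 - 414t.
p ≥ 0 ⇒ t ≥ 0; q ≥ 0 ⇒ t ≤ 7. So t ∈ [0, 7]: 8 solutions.

8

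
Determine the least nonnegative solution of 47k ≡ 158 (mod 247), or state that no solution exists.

140

gcd(247, 47) = 1.
1 divides 158, so solutions exist.
By Bézout, 47×(-21) + 247×(4) = 1.
So 47×(-21) ≡ 1 (mod 247); multiply by 158: k ≡ -3318 (mod 247).
Smallest nonnegative: k = -3318 mod 247 = 140.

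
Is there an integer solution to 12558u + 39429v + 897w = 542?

gcd(39429, 12558):
  39429 = 3*12558 + 1755
  12558 = 7*1755 + 273
  1755 = 6*273 + 117
  273 = 2*117 + 39
  117 = 3*39
so gcd(39429, 12558) = 39.
gcd(39, 897) = 39.
39 does not divide 542 (remainder 35), so no integer solutions.

no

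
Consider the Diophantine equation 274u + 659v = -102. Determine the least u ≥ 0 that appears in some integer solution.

269

gcd(659, 274):
  659 = 2×274 + 111
  274 = 2×111 + 52
  111 = 2×52 + 7
  52 = 7×7 + 3
  7 = 2×3 + 1
  3 = 3×1
so gcd(659, 274) = 1.
1 divides -102, so solutions exist.
Back-substitute for Bézout coefficients:
  1 = 7 - 2×3
  ... = 274×(-190) + 659×(79)
Scale by -102/1 = -102: (u₀, v₀) = (19380, -8058).
General solution: u = 19380 + 659t, v = -8058 - 274t for integer t.
u ≥ 0: smallest is 19380 mod 659 = 269 (at t = -29), with v = -112.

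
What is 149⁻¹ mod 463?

376

gcd(463, 149) = 1.
By Bézout, 149·(-87) + 463·(28) = 1.
So 149·-87 ≡ 1 (mod 463), and -87 mod 463 = 376.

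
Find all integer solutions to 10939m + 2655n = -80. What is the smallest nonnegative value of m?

gcd(10939, 2655) = 1  (10939 = 4×2655 + 319, 2655 = 8×319 + 103, 319 = 3×103 + 10, 103 = 10×10 + 3, 10 = 3×3 + 1, 3 = 3×1).
1 divides -80, so solutions exist.
Back-substituting, 10939×(799) + 2655×(-3292) = 1.
Scale by -80/1 = -80: (m₀, n₀) = (-63920, 263360).
General solution: m = -63920 + 2655t, n = 263360 - 10939t for integer t.
m ≥ 0: smallest is -63920 mod 2655 = 2455 (at t = 25), with n = -10115.

2455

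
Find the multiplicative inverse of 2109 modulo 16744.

gcd(16744, 2109) = 1.
By Bézout, 2109*(-2747) + 16744*(346) = 1.
So 2109*-2747 ≡ 1 (mod 16744), and -2747 mod 16744 = 13997.

13997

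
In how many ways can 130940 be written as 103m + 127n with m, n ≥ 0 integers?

gcd(127, 103) = 1  (127 = 1*103 + 24, 103 = 4*24 + 7, 24 = 3*7 + 3, 7 = 2*3 + 1, 3 = 3*1).
Back-substituting, 103*(37) + 127*(-30) = 1.
Scale by 130940: one solution is (4844780, -3928200). Reduce m mod 127: (111, 941).
General: m = 111 + 127t, n = 941 - 103t.
m ≥ 0 ⇒ t ≥ 0; n ≥ 0 ⇒ t ≤ 9. So t ∈ [0, 9]: 10 solutions.

10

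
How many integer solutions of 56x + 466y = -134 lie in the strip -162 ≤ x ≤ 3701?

gcd(466, 56) = 2.
By Bézout, 56*(25) + 466*(-3) = 2.
Particular solution: (189, -23).
General solution: x = 189 + 233t, y = -23 - 28t for integer t.
-162 ≤ 189 + 233t ≤ 3701 gives t ∈ [-1, 15], which is 17 values.

17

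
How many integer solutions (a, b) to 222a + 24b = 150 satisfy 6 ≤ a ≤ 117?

28

gcd(222, 24) = 6.
By Bézout, 222*(1) + 24*(-9) = 6.
Particular solution: (1, -3).
General solution: a = 1 + 4t, b = -3 - 37t for integer t.
6 ≤ 1 + 4t ≤ 117 gives t ∈ [2, 29], which is 28 values.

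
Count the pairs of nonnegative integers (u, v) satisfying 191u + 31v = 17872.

3

gcd(191, 31) = 1.
By Bézout, 191×(-6) + 31×(37) = 1.
One solution: (28, 404).
General: u = 28 + 31t, v = 404 - 191t.
u ≥ 0 ⇒ t ≥ 0; v ≥ 0 ⇒ t ≤ 2. So t ∈ [0, 2]: 3 solutions.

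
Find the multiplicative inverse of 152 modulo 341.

258

gcd(341, 152):
  341 = 2·152 + 37
  152 = 4·37 + 4
  37 = 9·4 + 1
  4 = 4·1
so gcd(341, 152) = 1.
Back-substitute for Bézout coefficients:
  1 = 37 - 9·4
  ... = 152·(-83) + 341·(37)
So 152·-83 ≡ 1 (mod 341), and -83 mod 341 = 258.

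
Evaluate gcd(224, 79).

gcd(224, 79):
  224 = 2·79 + 66
  79 = 1·66 + 13
  66 = 5·13 + 1
  13 = 13·1
so gcd(224, 79) = 1.

1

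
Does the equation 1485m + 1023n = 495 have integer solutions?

yes

gcd(1485, 1023) = 33  (1485 = 1*1023 + 462, 1023 = 2*462 + 99, 462 = 4*99 + 66, 99 = 1*66 + 33, 66 = 2*33).
33 divides 495, so integer solutions exist.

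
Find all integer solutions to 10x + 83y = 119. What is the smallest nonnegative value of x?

70

gcd(83, 10) = 1  (83 = 8*10 + 3, 10 = 3*3 + 1, 3 = 3*1).
1 divides 119, so solutions exist.
Back-substituting, 10*(25) + 83*(-3) = 1.
Scale by 119/1 = 119: (x₀, y₀) = (2975, -357).
General solution: x = 2975 + 83t, y = -357 - 10t for integer t.
x ≥ 0: smallest is 2975 mod 83 = 70 (at t = -35), with y = -7.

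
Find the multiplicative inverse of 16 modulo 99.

gcd(99, 16):
  99 = 6*16 + 3
  16 = 5*3 + 1
  3 = 3*1
so gcd(99, 16) = 1.
Back-substitute for Bézout coefficients:
  1 = 16 - 5*3
  ... = 16*(31) + 99*(-5)
So 16*31 ≡ 1 (mod 99), and 31 mod 99 = 31.

31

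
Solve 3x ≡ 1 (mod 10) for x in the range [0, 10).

7

gcd(10, 3):
  10 = 3*3 + 1
  3 = 3*1
so gcd(10, 3) = 1.
Back-substitute for Bézout coefficients:
  1 = 10 - 3*3
  ... = 3*(-3) + 10*(1)
So 3*-3 ≡ 1 (mod 10), and -3 mod 10 = 7.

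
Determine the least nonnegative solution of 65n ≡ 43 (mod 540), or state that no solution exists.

gcd(540, 65) = 5  (540 = 8·65 + 20, 65 = 3·20 + 5, 20 = 4·5).
5 does not divide 43, so the congruence has no solution.

no solution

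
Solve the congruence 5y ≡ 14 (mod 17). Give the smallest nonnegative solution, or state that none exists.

gcd(17, 5) = 1  (17 = 3*5 + 2, 5 = 2*2 + 1, 2 = 2*1).
1 divides 14, so solutions exist.
Back-substituting, 5*(7) + 17*(-2) = 1.
So 5*(7) ≡ 1 (mod 17); multiply by 14: y ≡ 98 (mod 17).
Smallest nonnegative: y = 98 mod 17 = 13.

13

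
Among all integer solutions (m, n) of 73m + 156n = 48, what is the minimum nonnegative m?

gcd(156, 73) = 1.
1 divides 48, so solutions exist.
By Bézout, 73·(-47) + 156·(22) = 1.
Scale by 48/1 = 48: (m₀, n₀) = (-2256, 1056).
General solution: m = -2256 + 156t, n = 1056 - 73t for integer t.
m ≥ 0: smallest is -2256 mod 156 = 84 (at t = 15), with n = -39.

84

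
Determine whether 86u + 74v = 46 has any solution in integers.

yes

gcd(86, 74) = 2.
2 divides 46, so integer solutions exist.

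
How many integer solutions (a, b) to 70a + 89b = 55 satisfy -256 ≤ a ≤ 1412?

19

gcd(89, 70):
  89 = 1·70 + 19
  70 = 3·19 + 13
  19 = 1·13 + 6
  13 = 2·6 + 1
  6 = 6·1
so gcd(89, 70) = 1.
Back-substitute for Bézout coefficients:
  1 = 13 - 2·6
  ... = 70·(14) + 89·(-11)
Scale by 55: particular solution (770, -605); reduce a mod 89: (58, -45).
General solution: a = 58 + 89t, b = -45 - 70t for integer t.
-256 ≤ 58 + 89t ≤ 1412 gives t ∈ [-3, 15], which is 19 values.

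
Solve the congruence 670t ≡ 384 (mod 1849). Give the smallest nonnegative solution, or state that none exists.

122

gcd(1849, 670) = 1  (1849 = 2*670 + 509, 670 = 1*509 + 161, 509 = 3*161 + 26, 161 = 6*26 + 5, 26 = 5*5 + 1, 5 = 5*1).
1 divides 384, so solutions exist.
Back-substituting, 670*(-356) + 1849*(129) = 1.
So 670*(-356) ≡ 1 (mod 1849); multiply by 384: t ≡ -136704 (mod 1849).
Smallest nonnegative: t = -136704 mod 1849 = 122.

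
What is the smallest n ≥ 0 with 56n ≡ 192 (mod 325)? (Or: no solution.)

gcd(325, 56) = 1.
1 divides 192, so solutions exist.
By Bézout, 56×(-29) + 325×(5) = 1.
So 56×(-29) ≡ 1 (mod 325); multiply by 192: n ≡ -5568 (mod 325).
Smallest nonnegative: n = -5568 mod 325 = 282.

282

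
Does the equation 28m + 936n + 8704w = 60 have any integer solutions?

gcd(936, 28):
  936 = 33*28 + 12
  28 = 2*12 + 4
  12 = 3*4
so gcd(936, 28) = 4.
gcd(4, 8704) = 4.
4 divides 60, so integer solutions exist.

yes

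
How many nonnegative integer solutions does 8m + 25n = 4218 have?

21

gcd(25, 8):
  25 = 3×8 + 1
  8 = 8×1
so gcd(25, 8) = 1.
Back-substitute for Bézout coefficients:
  1 = 25 - 3×8
  ... = 8×(-3) + 25×(1)
Scale by 4218: one solution is (-12654, 4218). Reduce m mod 25: (21, 162).
General: m = 21 + 25t, n = 162 - 8t.
m ≥ 0 ⇒ t ≥ 0; n ≥ 0 ⇒ t ≤ 20. So t ∈ [0, 20]: 21 solutions.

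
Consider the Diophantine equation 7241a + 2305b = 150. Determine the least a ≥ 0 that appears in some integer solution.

gcd(7241, 2305):
  7241 = 3*2305 + 326
  2305 = 7*326 + 23
  326 = 14*23 + 4
  23 = 5*4 + 3
  4 = 1*3 + 1
  3 = 3*1
so gcd(7241, 2305) = 1.
1 divides 150, so solutions exist.
Back-substitute for Bézout coefficients:
  1 = 4 - 1*3
  ... = 7241*(601) + 2305*(-1888)
Scale by 150/1 = 150: (a₀, b₀) = (90150, -283200).
General solution: a = 90150 + 2305t, b = -283200 - 7241t for integer t.
a ≥ 0: smallest is 90150 mod 2305 = 255 (at t = -39), with b = -801.

255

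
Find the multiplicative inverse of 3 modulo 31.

gcd(31, 3) = 1.
By Bézout, 3*(-10) + 31*(1) = 1.
So 3*-10 ≡ 1 (mod 31), and -10 mod 31 = 21.

21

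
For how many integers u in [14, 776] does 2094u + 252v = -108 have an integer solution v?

19

gcd(2094, 252):
  2094 = 8·252 + 78
  252 = 3·78 + 18
  78 = 4·18 + 6
  18 = 3·6
so gcd(2094, 252) = 6.
Back-substitute for Bézout coefficients:
  6 = 78 - 4·18
  ... = 2094·(13) + 252·(-108)
Scale by -18: particular solution (-234, 1944); reduce u mod 42: (18, -150).
General solution: u = 18 + 42t, v = -150 - 349t for integer t.
14 ≤ 18 + 42t ≤ 776 gives t ∈ [0, 18], which is 19 values.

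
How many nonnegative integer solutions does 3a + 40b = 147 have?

2

gcd(40, 3) = 1  (40 = 13*3 + 1, 3 = 3*1).
Back-substituting, 3*(-13) + 40*(1) = 1.
Scale by 147: one solution is (-1911, 147). Reduce a mod 40: (9, 3).
General: a = 9 + 40t, b = 3 - 3t.
a ≥ 0 ⇒ t ≥ 0; b ≥ 0 ⇒ t ≤ 1. So t ∈ [0, 1]: 2 solutions.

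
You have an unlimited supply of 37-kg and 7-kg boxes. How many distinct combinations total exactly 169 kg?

Need nonnegative integers with 37j + 7k = 169.
gcd(37, 7) = 1, and 37·(-3) + 7·(16) = 1.
So (j₀, k₀) = (-507, 2704); general j = -507 + 7t, k = 2704 - 37t.
j ≥ 0 ⇒ t ≥ 73; k ≥ 0 ⇒ t ≤ 73. That's 1 value of t.

1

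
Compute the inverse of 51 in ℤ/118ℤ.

gcd(118, 51) = 1.
By Bézout, 51*(-37) + 118*(16) = 1.
So 51*-37 ≡ 1 (mod 118), and -37 mod 118 = 81.

81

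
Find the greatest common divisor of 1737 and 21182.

gcd(21182, 1737) = 1  (21182 = 12*1737 + 338, 1737 = 5*338 + 47, 338 = 7*47 + 9, 47 = 5*9 + 2, 9 = 4*2 + 1, 2 = 2*1).

1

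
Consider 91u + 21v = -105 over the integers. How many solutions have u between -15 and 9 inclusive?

9

gcd(91, 21) = 7.
By Bézout, 91×(1) + 21×(-4) = 7.
Particular solution: (0, -5).
General solution: u = 0 + 3t, v = -5 - 13t for integer t.
-15 ≤ 0 + 3t ≤ 9 gives t ∈ [-5, 3], which is 9 values.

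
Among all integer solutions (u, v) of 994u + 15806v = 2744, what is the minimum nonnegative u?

gcd(15806, 994) = 14  (15806 = 15·994 + 896, 994 = 1·896 + 98, 896 = 9·98 + 14, 98 = 7·14).
14 divides 2744, so solutions exist.
Back-substituting, 994·(-159) + 15806·(10) = 14.
Scale by 2744/14 = 196: (u₀, v₀) = (-31164, 1960).
General solution: u = -31164 + 1129t, v = 1960 - 71t for integer t.
u ≥ 0: smallest is -31164 mod 1129 = 448 (at t = 28), with v = -28.

448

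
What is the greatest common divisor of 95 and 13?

1

gcd(95, 13) = 1  (95 = 7*13 + 4, 13 = 3*4 + 1, 4 = 4*1).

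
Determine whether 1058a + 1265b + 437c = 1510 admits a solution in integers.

gcd(1265, 1058) = 23.
gcd(23, 437) = 23.
23 does not divide 1510 (remainder 15), so no integer solutions.

no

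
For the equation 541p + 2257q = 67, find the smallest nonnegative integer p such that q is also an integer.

gcd(2257, 541):
  2257 = 4·541 + 93
  541 = 5·93 + 76
  93 = 1·76 + 17
  76 = 4·17 + 8
  17 = 2·8 + 1
  8 = 8·1
so gcd(2257, 541) = 1.
1 divides 67, so solutions exist.
Back-substitute for Bézout coefficients:
  1 = 17 - 2·8
  ... = 541·(-267) + 2257·(64)
Scale by 67/1 = 67: (p₀, q₀) = (-17889, 4288).
General solution: p = -17889 + 2257t, q = 4288 - 541t for integer t.
p ≥ 0: smallest is -17889 mod 2257 = 167 (at t = 8), with q = -40.

167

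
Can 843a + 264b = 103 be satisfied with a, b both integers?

gcd(843, 264):
  843 = 3×264 + 51
  264 = 5×51 + 9
  51 = 5×9 + 6
  9 = 1×6 + 3
  6 = 2×3
so gcd(843, 264) = 3.
3 does not divide 103 (remainder 1), so no integer solutions.

no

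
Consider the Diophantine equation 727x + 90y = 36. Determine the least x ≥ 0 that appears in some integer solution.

gcd(727, 90):
  727 = 8×90 + 7
  90 = 12×7 + 6
  7 = 1×6 + 1
  6 = 6×1
so gcd(727, 90) = 1.
1 divides 36, so solutions exist.
Back-substitute for Bézout coefficients:
  1 = 7 - 1×6
  ... = 727×(13) + 90×(-105)
Scale by 36/1 = 36: (x₀, y₀) = (468, -3780).
General solution: x = 468 + 90t, y = -3780 - 727t for integer t.
x ≥ 0: smallest is 468 mod 90 = 18 (at t = -5), with y = -145.

18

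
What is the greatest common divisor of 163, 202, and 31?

gcd(202, 163) = 1.
gcd(1, 31) = 1.

1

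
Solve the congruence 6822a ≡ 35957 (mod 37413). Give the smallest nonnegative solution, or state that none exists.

no solution

gcd(37413, 6822) = 9  (37413 = 5×6822 + 3303, 6822 = 2×3303 + 216, 3303 = 15×216 + 63, 216 = 3×63 + 27, 63 = 2×27 + 9, 27 = 3×9).
9 does not divide 35957, so the congruence has no solution.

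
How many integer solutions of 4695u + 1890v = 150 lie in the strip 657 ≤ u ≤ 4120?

gcd(4695, 1890):
  4695 = 2·1890 + 915
  1890 = 2·915 + 60
  915 = 15·60 + 15
  60 = 4·15
so gcd(4695, 1890) = 15.
Back-substitute for Bézout coefficients:
  15 = 915 - 15·60
  ... = 4695·(31) + 1890·(-77)
Scale by 10: particular solution (310, -770); reduce u mod 126: (58, -144).
General solution: u = 58 + 126t, v = -144 - 313t for integer t.
657 ≤ 58 + 126t ≤ 4120 gives t ∈ [5, 32], which is 28 values.

28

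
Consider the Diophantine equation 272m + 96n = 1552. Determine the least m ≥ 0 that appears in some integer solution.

gcd(272, 96) = 16.
16 divides 1552, so solutions exist.
By Bézout, 272*(-1) + 96*(3) = 16.
Scale by 1552/16 = 97: (m₀, n₀) = (-97, 291).
General solution: m = -97 + 6t, n = 291 - 17t for integer t.
m ≥ 0: smallest is -97 mod 6 = 5 (at t = 17), with n = 2.

5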